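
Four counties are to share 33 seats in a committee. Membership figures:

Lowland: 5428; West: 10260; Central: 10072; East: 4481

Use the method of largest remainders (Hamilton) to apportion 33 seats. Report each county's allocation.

Lowland 6, West 11, Central 11, East 5

The standard divisor is 30241/33 ≈ 916.394.
Standard quotas: Lowland 5.9232, West 11.1961, Central 10.9909, East 4.8898.
Lower quotas: Lowland 5, West 11, Central 10, East 4 (sum 30, leaving 3 seats).
Remainders in descending order: Central 0.9909, Lowland 0.9232, East 0.8898, West 0.1961.
Largest remainders: Central, Lowland, East receive the extra seats.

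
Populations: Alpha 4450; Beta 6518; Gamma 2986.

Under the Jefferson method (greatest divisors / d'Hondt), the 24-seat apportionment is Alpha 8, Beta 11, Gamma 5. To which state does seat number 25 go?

Priority for the next seat is population ÷ (current seats + 1).
Priorities: Alpha 494.444, Beta 543.167, Gamma 497.667.
Highest priority: Beta.

Beta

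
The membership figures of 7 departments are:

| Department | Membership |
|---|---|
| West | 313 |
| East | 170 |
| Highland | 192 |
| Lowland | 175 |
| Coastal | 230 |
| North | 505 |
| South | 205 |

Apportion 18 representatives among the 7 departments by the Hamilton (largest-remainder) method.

The standard divisor is 1790/18 ≈ 99.444.
Standard quotas: West 3.147, East 1.709, Highland 1.931, Lowland 1.760, Coastal 2.313, North 5.078, South 2.061.
Lower quotas: West 3, East 1, Highland 1, Lowland 1, Coastal 2, North 5, South 2 (sum 15, leaving 3 seats).
Remainders in descending order: Highland 0.931, Lowland 0.760, East 0.709, Coastal 0.313, West 0.147, North 0.078, South 0.061.
Largest remainders: Highland, Lowland, East receive the extra seats.

West 3, East 2, Highland 2, Lowland 2, Coastal 2, North 5, South 2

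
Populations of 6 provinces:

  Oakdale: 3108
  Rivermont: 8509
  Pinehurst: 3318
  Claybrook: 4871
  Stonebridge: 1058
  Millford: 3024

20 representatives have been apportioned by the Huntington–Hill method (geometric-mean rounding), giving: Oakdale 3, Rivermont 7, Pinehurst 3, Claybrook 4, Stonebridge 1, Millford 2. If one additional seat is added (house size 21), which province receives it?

Priority for the next seat is population ÷ (√(s·(s+1))).
Priorities: Oakdale 897.202, Rivermont 1137.063, Pinehurst 957.824, Claybrook 1089.189, Stonebridge 748.119, Millford 1234.543.
Highest priority: Millford.

Millford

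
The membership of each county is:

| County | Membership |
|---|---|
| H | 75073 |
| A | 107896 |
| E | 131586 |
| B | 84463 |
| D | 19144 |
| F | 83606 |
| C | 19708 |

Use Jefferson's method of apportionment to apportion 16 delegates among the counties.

Standard divisor 521476/16 ≈ 32592.25; standard quotas: H 2.303, A 3.310, E 4.037, B 2.592, D 0.587, F 2.565, C 0.605.
Rounding down gives 2, 3, 4, 2, 0, 2, 0 = 13 seats, so the divisor must be adjusted.
With modified divisor 26600: modified quotas H 2.822, A 4.056, E 4.947, B 3.175, D 0.720, F 3.143, C 0.741.
Rounding down: H 2, A 4, E 4, B 3, D 0, F 3, C 0 (total 16).

H 2; A 4; E 4; B 3; D 0; F 3; C 0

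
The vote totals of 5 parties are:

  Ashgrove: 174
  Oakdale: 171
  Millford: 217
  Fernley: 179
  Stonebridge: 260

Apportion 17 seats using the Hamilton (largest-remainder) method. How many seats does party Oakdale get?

Standard divisor: 1001 ÷ 17 ≈ 58.882.
Standard quotas: Ashgrove 2.955, Oakdale 2.904, Millford 3.685, Fernley 3.040, Stonebridge 4.416.
Lower quotas: Ashgrove 2, Oakdale 2, Millford 3, Fernley 3, Stonebridge 4 (sum 14, leaving 3 seats).
Remainders in descending order: Ashgrove 0.955, Oakdale 0.904, Millford 0.685, Stonebridge 0.416, Fernley 0.040.
The surplus seats go to Ashgrove, Oakdale, Millford.
Oakdale receives 3.

3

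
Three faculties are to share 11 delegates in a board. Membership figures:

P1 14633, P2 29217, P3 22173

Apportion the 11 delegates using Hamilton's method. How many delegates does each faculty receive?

The standard divisor is 66023/11 ≈ 6002.091.
Standard quotas: P1 2.4380, P2 4.8678, P3 3.6942.
Lower quotas: P1 2, P2 4, P3 3 (sum 9, leaving 2 seats).
Remainders in descending order: P2 0.8678, P3 0.6942, P1 0.4380.
Largest remainders: P2, P3 receive the extra seats.

P1=2; P2=5; P3=4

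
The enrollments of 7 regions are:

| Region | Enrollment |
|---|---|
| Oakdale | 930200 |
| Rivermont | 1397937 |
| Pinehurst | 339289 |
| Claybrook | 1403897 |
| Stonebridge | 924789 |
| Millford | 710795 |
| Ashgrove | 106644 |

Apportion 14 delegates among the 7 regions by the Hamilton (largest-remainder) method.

Total 5813551; standard divisor 5813551/14 ≈ 415253.643.
Standard quotas: Oakdale 2.2401, Rivermont 3.3665, Pinehurst 0.8171, Claybrook 3.3808, Stonebridge 2.2270, Millford 1.7117, Ashgrove 0.2568.
Lower quotas: Oakdale 2, Rivermont 3, Pinehurst 0, Claybrook 3, Stonebridge 2, Millford 1, Ashgrove 0 (sum 11, leaving 3 seats).
Remainders in descending order: Pinehurst 0.8171, Millford 0.7117, Claybrook 0.3808, Rivermont 0.3665, Ashgrove 0.2568, Oakdale 0.2401, Stonebridge 0.2270.
Largest remainders: Pinehurst, Millford, Claybrook receive the extra seats.

Oakdale: 2; Rivermont: 3; Pinehurst: 1; Claybrook: 4; Stonebridge: 2; Millford: 2; Ashgrove: 0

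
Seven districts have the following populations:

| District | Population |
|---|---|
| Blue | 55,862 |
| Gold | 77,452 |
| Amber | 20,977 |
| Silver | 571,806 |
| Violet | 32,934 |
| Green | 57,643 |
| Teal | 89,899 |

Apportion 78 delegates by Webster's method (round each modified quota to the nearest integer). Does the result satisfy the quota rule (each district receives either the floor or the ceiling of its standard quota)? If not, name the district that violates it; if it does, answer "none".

Standard quotas: Blue 4.806, Gold 6.664, Amber 1.805, Silver 49.197, Violet 2.834, Green 4.960, Teal 7.735.
Webster allocation: Blue 5, Gold 7, Amber 2, Silver 48, Violet 3, Green 5, Teal 8.
Silver has quota 49.197 (lower 49, upper 50) but receives 48 — outside the quota interval.

Silver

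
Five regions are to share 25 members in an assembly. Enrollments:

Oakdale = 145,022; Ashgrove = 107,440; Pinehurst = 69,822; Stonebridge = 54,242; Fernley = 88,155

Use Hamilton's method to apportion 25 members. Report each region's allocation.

Oakdale 8; Ashgrove 6; Pinehurst 4; Stonebridge 3; Fernley 4

Total 464681; standard divisor 464681/25 ≈ 18587.24.
Standard quotas: Oakdale 7.8022, Ashgrove 5.7803, Pinehurst 3.7564, Stonebridge 2.9182, Fernley 4.7428.
Lower quotas: Oakdale 7, Ashgrove 5, Pinehurst 3, Stonebridge 2, Fernley 4 (sum 21, leaving 4 seats).
Remainders in descending order: Stonebridge 0.9182, Oakdale 0.8022, Ashgrove 0.7803, Pinehurst 0.7564, Fernley 0.7428.
The surplus seats go to Stonebridge, Oakdale, Ashgrove, Pinehurst.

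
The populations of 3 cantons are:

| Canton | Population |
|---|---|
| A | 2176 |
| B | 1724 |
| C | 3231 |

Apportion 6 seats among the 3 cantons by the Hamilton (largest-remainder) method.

A: 2, B: 1, C: 3

Total 7131; standard divisor 7131/6 ≈ 1188.5.
Standard quotas: A 1.831, B 1.451, C 2.719.
Lower quotas: A 1, B 1, C 2 (sum 4, leaving 2 seats).
Remainders in descending order: A 0.831, C 0.719, B 0.451.
Largest remainders: A, C receive the extra seats.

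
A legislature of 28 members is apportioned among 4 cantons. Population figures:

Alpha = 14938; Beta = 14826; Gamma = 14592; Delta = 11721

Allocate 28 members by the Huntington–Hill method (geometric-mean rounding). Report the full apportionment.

Alpha 8, Beta 7, Gamma 7, Delta 6

With divisor 1989: modified quotas Alpha 7.510, Beta 7.454, Gamma 7.336, Delta 5.893.
Geometric-mean thresholds: Alpha √(7·8)=7.483, Beta √(7·8)=7.483, Gamma √(7·8)=7.483, Delta √(5·6)=5.477.
Each quota rounded against its threshold gives Alpha 8, Beta 7, Gamma 7, Delta 6 (total 28).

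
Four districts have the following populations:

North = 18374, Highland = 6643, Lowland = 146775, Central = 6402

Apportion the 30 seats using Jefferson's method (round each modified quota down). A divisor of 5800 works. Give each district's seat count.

North: 3, Highland: 1, Lowland: 25, Central: 1

With modified divisor 5800: modified quotas North 3.168, Highland 1.145, Lowland 25.306, Central 1.104.
Rounding down: North 3, Highland 1, Lowland 25, Central 1 (total 30).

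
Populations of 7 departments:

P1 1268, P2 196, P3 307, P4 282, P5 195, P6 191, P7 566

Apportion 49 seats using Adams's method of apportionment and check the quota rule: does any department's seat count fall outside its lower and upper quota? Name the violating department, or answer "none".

none

Standard quotas: P1 20.676, P2 3.196, P3 5.006, P4 4.598, P5 3.180, P6 3.114, P7 9.229.
Adams allocation: P1 20, P2 4, P3 5, P4 5, P5 3, P6 3, P7 9.
Every allocation lies between the lower and upper quota.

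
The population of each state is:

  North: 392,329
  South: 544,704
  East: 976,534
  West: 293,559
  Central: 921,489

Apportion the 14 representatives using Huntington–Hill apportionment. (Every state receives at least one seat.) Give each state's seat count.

With divisor 220367: modified quotas North 1.780, South 2.472, East 4.431, West 1.332, Central 4.182.
Geometric-mean thresholds: North √(1·2)=1.414, South √(2·3)=2.449, East √(4·5)=4.472, West √(1·2)=1.414, Central √(4·5)=4.472.
Each quota rounded against its threshold gives North 2, South 3, East 4, West 1, Central 4 (total 14).

North: 2, South: 3, East: 4, West: 1, Central: 4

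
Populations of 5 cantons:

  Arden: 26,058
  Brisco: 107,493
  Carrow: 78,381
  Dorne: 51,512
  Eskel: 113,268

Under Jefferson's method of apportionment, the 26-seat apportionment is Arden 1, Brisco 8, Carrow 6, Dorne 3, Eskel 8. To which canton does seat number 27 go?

Priority for the next seat is population ÷ (current seats + 1).
Priorities: Arden 13029.000, Brisco 11943.667, Carrow 11197.286, Dorne 12878.000, Eskel 12585.333.
Highest priority: Arden.

Arden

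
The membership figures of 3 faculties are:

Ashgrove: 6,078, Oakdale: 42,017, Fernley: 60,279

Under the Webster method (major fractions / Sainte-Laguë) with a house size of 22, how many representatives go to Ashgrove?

Standard divisor 108374/22 ≈ 4926.091; standard quotas: Ashgrove 1.234, Oakdale 8.529, Fernley 12.237.
Rounding to the nearest integer gives Ashgrove 1, Oakdale 9, Fernley 12 — total 22, matching the house size, so no adjustment is needed.
Ashgrove receives 1.

1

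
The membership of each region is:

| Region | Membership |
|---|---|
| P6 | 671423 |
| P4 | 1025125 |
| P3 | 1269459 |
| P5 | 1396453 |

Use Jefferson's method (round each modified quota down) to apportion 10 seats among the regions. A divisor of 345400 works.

With modified divisor 345400: modified quotas P6 1.944, P4 2.968, P3 3.675, P5 4.043.
Rounding down: P6 1, P4 2, P3 3, P5 4 (total 10).

P6 1, P4 2, P3 3, P5 4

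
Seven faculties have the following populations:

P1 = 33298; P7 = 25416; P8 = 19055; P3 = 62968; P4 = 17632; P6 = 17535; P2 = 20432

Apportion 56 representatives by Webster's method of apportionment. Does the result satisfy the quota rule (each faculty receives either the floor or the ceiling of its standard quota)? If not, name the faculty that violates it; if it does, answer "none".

none

Standard quotas: P1 9.497, P7 7.249, P8 5.435, P3 17.960, P4 5.029, P6 5.001, P2 5.828.
Webster allocation: P1 10, P7 7, P8 5, P3 18, P4 5, P6 5, P2 6.
Every allocation lies between the lower and upper quota.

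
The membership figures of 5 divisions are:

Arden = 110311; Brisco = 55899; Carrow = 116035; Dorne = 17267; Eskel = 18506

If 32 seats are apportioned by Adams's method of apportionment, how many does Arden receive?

Standard divisor 318018/32 ≈ 9938.062; standard quotas: Arden 11.100, Brisco 5.625, Carrow 11.676, Dorne 1.737, Eskel 1.862.
Rounding up gives 12, 6, 12, 2, 2 = 34 seats, so the divisor must be adjusted.
With modified divisor 10800: modified quotas Arden 10.214, Brisco 5.176, Carrow 10.744, Dorne 1.599, Eskel 1.714.
Rounding up: Arden 11, Brisco 6, Carrow 11, Dorne 2, Eskel 2 (total 32).
Arden receives 11.

11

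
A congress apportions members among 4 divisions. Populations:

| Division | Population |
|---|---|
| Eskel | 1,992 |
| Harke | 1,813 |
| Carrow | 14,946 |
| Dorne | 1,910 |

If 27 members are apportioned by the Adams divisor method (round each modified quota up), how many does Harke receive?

Standard divisor 20661/27 ≈ 765.222; standard quotas: Eskel 2.603, Harke 2.369, Carrow 19.532, Dorne 2.496.
Rounding up gives 3, 3, 20, 3 = 29 seats, so the divisor must be adjusted.
With modified divisor 850: modified quotas Eskel 2.344, Harke 2.133, Carrow 17.584, Dorne 2.247.
Rounding up: Eskel 3, Harke 3, Carrow 18, Dorne 3 (total 27).
Harke receives 3.

3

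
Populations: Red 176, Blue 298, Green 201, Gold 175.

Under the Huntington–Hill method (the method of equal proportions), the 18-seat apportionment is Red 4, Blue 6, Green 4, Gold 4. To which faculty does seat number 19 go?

Priority for the next seat is population ÷ (√(s·(s+1))).
Priorities: Red 39.355, Blue 45.982, Green 44.945, Gold 39.131.
Highest priority: Blue.

Blue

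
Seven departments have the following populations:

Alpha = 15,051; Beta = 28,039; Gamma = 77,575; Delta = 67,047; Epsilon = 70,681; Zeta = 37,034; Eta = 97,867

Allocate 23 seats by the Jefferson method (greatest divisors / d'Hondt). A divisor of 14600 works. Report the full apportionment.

With modified divisor 14600: modified quotas Alpha 1.031, Beta 1.920, Gamma 5.313, Delta 4.592, Epsilon 4.841, Zeta 2.537, Eta 6.703.
Rounding down: Alpha 1, Beta 1, Gamma 5, Delta 4, Epsilon 4, Zeta 2, Eta 6 (total 23).

Alpha 1, Beta 1, Gamma 5, Delta 4, Epsilon 4, Zeta 2, Eta 6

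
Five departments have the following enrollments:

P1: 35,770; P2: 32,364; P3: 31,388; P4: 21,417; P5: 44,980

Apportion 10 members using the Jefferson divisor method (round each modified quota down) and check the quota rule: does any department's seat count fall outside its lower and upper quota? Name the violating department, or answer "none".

Standard quotas: P1 2.156, P2 1.951, P3 1.892, P4 1.291, P5 2.711.
Jefferson allocation: P1 2, P2 2, P3 2, P4 1, P5 3.
Every allocation lies between the lower and upper quota.

none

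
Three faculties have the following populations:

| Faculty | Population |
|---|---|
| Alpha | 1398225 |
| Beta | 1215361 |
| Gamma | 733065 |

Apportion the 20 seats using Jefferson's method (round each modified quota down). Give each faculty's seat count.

Standard divisor 3346651/20 ≈ 167332.55; standard quotas: Alpha 8.356, Beta 7.263, Gamma 4.381.
Rounding down gives 8, 7, 4 = 19 seats, so the divisor must be adjusted.
With modified divisor 153600: modified quotas Alpha 9.103, Beta 7.913, Gamma 4.773.
Rounding down: Alpha 9, Beta 7, Gamma 4 (total 20).

Alpha 9, Beta 7, Gamma 4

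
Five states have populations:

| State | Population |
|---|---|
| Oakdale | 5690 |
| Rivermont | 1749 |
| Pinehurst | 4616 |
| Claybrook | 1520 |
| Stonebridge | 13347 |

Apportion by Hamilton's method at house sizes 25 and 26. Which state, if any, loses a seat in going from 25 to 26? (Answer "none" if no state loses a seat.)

At 25 seats: Oakdale 5, Rivermont 2, Pinehurst 4, Claybrook 2, Stonebridge 12.
At 26 seats: Oakdale 6, Rivermont 2, Pinehurst 4, Claybrook 1, Stonebridge 13.
Claybrook drops from 2 to 1.

Claybrook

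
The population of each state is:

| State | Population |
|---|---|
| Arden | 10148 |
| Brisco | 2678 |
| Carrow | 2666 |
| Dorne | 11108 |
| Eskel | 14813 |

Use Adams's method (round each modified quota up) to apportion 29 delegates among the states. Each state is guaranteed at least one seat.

Arden 7, Brisco 2, Carrow 2, Dorne 8, Eskel 10

Standard divisor 41413/29 ≈ 1428.034; standard quotas: Arden 7.106, Brisco 1.875, Carrow 1.867, Dorne 7.779, Eskel 10.373.
Rounding up gives 8, 2, 2, 8, 11 = 31 seats, so the divisor must be adjusted.
With modified divisor 1500: modified quotas Arden 6.765, Brisco 1.785, Carrow 1.777, Dorne 7.405, Eskel 9.875.
Rounding up: Arden 7, Brisco 2, Carrow 2, Dorne 8, Eskel 10 (total 29).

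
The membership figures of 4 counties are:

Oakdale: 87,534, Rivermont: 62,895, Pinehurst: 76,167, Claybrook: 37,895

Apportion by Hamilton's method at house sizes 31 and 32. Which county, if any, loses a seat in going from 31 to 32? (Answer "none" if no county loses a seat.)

At 31 seats: Oakdale 10, Rivermont 7, Pinehurst 9, Claybrook 5.
At 32 seats: Oakdale 11, Rivermont 8, Pinehurst 9, Claybrook 4.
Claybrook drops from 5 to 4.

Claybrook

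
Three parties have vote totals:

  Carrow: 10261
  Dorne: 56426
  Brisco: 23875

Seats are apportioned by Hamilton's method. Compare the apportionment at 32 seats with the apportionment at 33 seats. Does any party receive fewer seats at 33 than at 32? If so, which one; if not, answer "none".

none

At 32 seats: Carrow 4, Dorne 20, Brisco 8.
At 33 seats: Carrow 4, Dorne 20, Brisco 9.
No party's allocation decreased.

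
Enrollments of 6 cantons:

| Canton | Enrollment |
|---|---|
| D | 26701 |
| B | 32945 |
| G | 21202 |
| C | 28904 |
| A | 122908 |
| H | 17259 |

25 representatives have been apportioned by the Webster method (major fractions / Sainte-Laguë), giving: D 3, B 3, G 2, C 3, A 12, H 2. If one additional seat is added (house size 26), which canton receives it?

Priority for the next seat is population ÷ (current seats + 0.5).
Priorities: D 7628.857, B 9412.857, G 8480.800, C 8258.286, A 9832.640, H 6903.600.
Highest priority: A.

A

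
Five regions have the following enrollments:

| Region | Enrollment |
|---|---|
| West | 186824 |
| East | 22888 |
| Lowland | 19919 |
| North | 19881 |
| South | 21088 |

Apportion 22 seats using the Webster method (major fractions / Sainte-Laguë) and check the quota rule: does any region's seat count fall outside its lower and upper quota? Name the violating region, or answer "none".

Standard quotas: West 15.189, East 1.861, Lowland 1.619, North 1.616, South 1.714.
Webster allocation: West 14, East 2, Lowland 2, North 2, South 2.
West has quota 15.189 (lower 15, upper 16) but receives 14 — outside the quota interval.

West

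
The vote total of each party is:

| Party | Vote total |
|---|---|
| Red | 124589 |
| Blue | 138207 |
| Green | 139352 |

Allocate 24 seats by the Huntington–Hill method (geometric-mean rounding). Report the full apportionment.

With divisor 16536: modified quotas Red 7.534, Blue 8.358, Green 8.427.
Geometric-mean thresholds: Red √(7·8)=7.483, Blue √(8·9)=8.485, Green √(8·9)=8.485.
Each quota rounded against its threshold gives Red 8, Blue 8, Green 8 (total 24).

Red: 8, Blue: 8, Green: 8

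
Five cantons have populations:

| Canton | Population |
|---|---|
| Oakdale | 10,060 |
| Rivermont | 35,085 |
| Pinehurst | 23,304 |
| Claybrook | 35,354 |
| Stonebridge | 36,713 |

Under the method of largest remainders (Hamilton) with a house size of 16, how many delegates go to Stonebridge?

4

Total 140516; standard divisor 140516/16 ≈ 8782.25.
Standard quotas: Oakdale 1.1455, Rivermont 3.9950, Pinehurst 2.6535, Claybrook 4.0256, Stonebridge 4.1804.
Lower quotas: Oakdale 1, Rivermont 3, Pinehurst 2, Claybrook 4, Stonebridge 4 (sum 14, leaving 2 seats).
Remainders in descending order: Rivermont 0.9950, Pinehurst 0.6535, Stonebridge 0.1804, Oakdale 0.1455, Claybrook 0.0256.
Largest remainders: Rivermont, Pinehurst receive the extra seats.
Stonebridge receives 4.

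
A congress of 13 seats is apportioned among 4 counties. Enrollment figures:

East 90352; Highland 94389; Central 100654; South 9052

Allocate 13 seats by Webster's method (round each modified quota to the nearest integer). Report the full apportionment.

East=4, Highland=4, Central=5, South=0

Standard divisor 294447/13 ≈ 22649.769; standard quotas: East 3.989, Highland 4.167, Central 4.444, South 0.400.
Rounding to the nearest integer gives 4, 4, 4, 0 = 12 seats, so the divisor must be adjusted.
With modified divisor 21700: modified quotas East 4.164, Highland 4.350, Central 4.638, South 0.417.
Rounding to the nearest integer: East 4, Highland 4, Central 5, South 0 (total 13).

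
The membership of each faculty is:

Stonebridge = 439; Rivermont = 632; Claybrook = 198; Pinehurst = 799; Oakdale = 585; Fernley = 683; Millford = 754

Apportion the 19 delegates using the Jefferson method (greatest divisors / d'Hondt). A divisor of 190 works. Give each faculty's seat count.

With modified divisor 190: modified quotas Stonebridge 2.311, Rivermont 3.326, Claybrook 1.042, Pinehurst 4.205, Oakdale 3.079, Fernley 3.595, Millford 3.968.
Rounding down: Stonebridge 2, Rivermont 3, Claybrook 1, Pinehurst 4, Oakdale 3, Fernley 3, Millford 3 (total 19).

Stonebridge 2, Rivermont 3, Claybrook 1, Pinehurst 4, Oakdale 3, Fernley 3, Millford 3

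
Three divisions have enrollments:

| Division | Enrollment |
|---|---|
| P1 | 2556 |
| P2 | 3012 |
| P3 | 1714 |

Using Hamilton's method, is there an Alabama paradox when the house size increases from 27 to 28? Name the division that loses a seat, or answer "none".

none

At 27 seats: P1 10, P2 11, P3 6.
At 28 seats: P1 10, P2 11, P3 7.
No division's allocation decreased.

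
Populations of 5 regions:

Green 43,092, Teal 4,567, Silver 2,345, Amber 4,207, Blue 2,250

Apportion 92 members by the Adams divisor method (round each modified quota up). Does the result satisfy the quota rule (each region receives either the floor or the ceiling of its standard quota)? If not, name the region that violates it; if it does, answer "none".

Green

Standard quotas: Green 70.216, Teal 7.442, Silver 3.821, Amber 6.855, Blue 3.666.
Adams allocation: Green 69, Teal 8, Silver 4, Amber 7, Blue 4.
Green has quota 70.216 (lower 70, upper 71) but receives 69 — outside the quota interval.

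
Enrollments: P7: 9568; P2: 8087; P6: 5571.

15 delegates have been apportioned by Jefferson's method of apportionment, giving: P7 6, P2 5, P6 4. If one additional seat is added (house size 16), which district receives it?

P7

Priority for the next seat is population ÷ (current seats + 1).
Priorities: P7 1366.857, P2 1347.833, P6 1114.200.
Highest priority: P7.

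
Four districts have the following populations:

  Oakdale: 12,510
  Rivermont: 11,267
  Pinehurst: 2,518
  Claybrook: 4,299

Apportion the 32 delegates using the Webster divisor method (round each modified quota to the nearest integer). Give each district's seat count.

Standard divisor 30594/32 ≈ 956.062; standard quotas: Oakdale 13.085, Rivermont 11.785, Pinehurst 2.634, Claybrook 4.497.
Rounding to the nearest integer gives Oakdale 13, Rivermont 12, Pinehurst 3, Claybrook 4 — total 32, matching the house size, so no adjustment is needed.

Oakdale: 13, Rivermont: 12, Pinehurst: 3, Claybrook: 4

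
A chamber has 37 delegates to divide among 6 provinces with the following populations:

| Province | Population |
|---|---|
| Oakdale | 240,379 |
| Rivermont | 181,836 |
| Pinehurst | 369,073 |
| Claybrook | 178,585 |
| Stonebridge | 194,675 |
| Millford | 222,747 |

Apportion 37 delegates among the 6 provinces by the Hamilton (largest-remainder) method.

Oakdale 6; Rivermont 5; Pinehurst 10; Claybrook 5; Stonebridge 5; Millford 6

Standard divisor: 1387295 ÷ 37 ≈ 37494.459.
Standard quotas: Oakdale 6.4111, Rivermont 4.8497, Pinehurst 9.8434, Claybrook 4.7630, Stonebridge 5.1921, Millford 5.9408.
Lower quotas: Oakdale 6, Rivermont 4, Pinehurst 9, Claybrook 4, Stonebridge 5, Millford 5 (sum 33, leaving 4 seats).
Remainders in descending order: Millford 0.9408, Rivermont 0.8497, Pinehurst 0.8434, Claybrook 0.7630, Oakdale 0.4111, Stonebridge 0.1921.
Largest remainders: Millford, Rivermont, Pinehurst, Claybrook receive the extra seats.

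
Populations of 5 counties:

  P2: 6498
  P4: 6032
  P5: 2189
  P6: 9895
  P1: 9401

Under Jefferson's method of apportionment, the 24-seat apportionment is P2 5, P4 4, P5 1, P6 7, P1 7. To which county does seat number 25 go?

Priority for the next seat is population ÷ (current seats + 1).
Priorities: P2 1083.000, P4 1206.400, P5 1094.500, P6 1236.875, P1 1175.125.
Highest priority: P6.

P6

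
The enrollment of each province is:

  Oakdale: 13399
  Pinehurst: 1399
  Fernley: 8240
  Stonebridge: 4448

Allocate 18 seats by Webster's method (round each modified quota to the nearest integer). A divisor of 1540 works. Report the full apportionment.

With modified divisor 1540: modified quotas Oakdale 8.701, Pinehurst 0.908, Fernley 5.351, Stonebridge 2.888.
Rounding to the nearest integer: Oakdale 9, Pinehurst 1, Fernley 5, Stonebridge 3 (total 18).

Oakdale 9; Pinehurst 1; Fernley 5; Stonebridge 3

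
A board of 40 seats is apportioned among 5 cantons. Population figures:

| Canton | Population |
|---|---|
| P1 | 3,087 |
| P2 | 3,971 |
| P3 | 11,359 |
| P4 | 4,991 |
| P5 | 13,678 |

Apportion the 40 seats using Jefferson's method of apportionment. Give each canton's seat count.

Standard divisor 37086/40 ≈ 927.15; standard quotas: P1 3.330, P2 4.283, P3 12.252, P4 5.383, P5 14.753.
Rounding down gives 3, 4, 12, 5, 14 = 38 seats, so the divisor must be adjusted.
With modified divisor 860: modified quotas P1 3.590, P2 4.617, P3 13.208, P4 5.803, P5 15.905.
Rounding down: P1 3, P2 4, P3 13, P4 5, P5 15 (total 40).

P1=3, P2=4, P3=13, P4=5, P5=15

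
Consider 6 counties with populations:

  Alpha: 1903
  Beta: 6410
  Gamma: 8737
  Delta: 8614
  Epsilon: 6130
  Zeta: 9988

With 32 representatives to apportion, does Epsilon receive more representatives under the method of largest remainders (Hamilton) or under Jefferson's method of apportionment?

Hamilton

Hamilton: Alpha 1, Beta 5, Gamma 7, Delta 6, Epsilon 5, Zeta 8.
Jefferson: Alpha 1, Beta 5, Gamma 7, Delta 7, Epsilon 4, Zeta 8.
Epsilon gets 5 under Hamilton and 4 under Jefferson.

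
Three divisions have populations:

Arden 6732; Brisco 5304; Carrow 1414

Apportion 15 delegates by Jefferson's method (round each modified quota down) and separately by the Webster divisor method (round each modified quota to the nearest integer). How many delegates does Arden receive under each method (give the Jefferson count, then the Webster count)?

Jefferson: Arden 8, Brisco 6, Carrow 1.
Webster: Arden 7, Brisco 6, Carrow 2.
Arden gets 8 under Jefferson and 7 under Webster.

8 and 7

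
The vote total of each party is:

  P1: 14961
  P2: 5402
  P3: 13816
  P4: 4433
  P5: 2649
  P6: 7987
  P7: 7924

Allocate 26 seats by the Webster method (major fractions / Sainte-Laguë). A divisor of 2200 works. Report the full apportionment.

P1 7, P2 2, P3 6, P4 2, P5 1, P6 4, P7 4

With modified divisor 2200: modified quotas P1 6.800, P2 2.455, P3 6.280, P4 2.015, P5 1.204, P6 3.630, P7 3.602.
Rounding to the nearest integer: P1 7, P2 2, P3 6, P4 2, P5 1, P6 4, P7 4 (total 26).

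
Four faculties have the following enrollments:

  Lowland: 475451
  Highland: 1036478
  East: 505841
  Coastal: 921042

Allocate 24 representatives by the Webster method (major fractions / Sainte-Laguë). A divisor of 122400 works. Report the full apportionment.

With modified divisor 122400: modified quotas Lowland 3.884, Highland 8.468, East 4.133, Coastal 7.525.
Rounding to the nearest integer: Lowland 4, Highland 8, East 4, Coastal 8 (total 24).

Lowland=4, Highland=8, East=4, Coastal=8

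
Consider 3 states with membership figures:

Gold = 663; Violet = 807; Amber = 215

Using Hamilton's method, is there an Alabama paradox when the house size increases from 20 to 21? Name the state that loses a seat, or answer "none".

none

At 20 seats: Gold 8, Violet 10, Amber 2.
At 21 seats: Gold 8, Violet 10, Amber 3.
No state's allocation decreased.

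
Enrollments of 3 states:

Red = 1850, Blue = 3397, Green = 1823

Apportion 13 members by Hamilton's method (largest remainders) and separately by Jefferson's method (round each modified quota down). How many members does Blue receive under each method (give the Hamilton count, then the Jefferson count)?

Hamilton: Red 4, Blue 6, Green 3.
Jefferson: Red 3, Blue 7, Green 3.
Blue gets 6 under Hamilton and 7 under Jefferson.

6 and 7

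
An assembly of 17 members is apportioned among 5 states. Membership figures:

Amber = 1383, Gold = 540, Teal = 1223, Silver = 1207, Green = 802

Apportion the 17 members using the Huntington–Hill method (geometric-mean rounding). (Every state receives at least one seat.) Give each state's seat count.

With divisor 318: modified quotas Amber 4.349, Gold 1.698, Teal 3.846, Silver 3.796, Green 2.522.
Geometric-mean thresholds: Amber √(4·5)=4.472, Gold √(1·2)=1.414, Teal √(3·4)=3.464, Silver √(3·4)=3.464, Green √(2·3)=2.449.
Each quota rounded against its threshold gives Amber 4, Gold 2, Teal 4, Silver 4, Green 3 (total 17).

Amber 4; Gold 2; Teal 4; Silver 4; Green 3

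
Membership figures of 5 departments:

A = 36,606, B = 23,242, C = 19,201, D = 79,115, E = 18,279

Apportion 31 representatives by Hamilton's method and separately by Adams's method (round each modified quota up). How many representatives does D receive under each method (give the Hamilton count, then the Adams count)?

14 and 13

Hamilton: A 7, B 4, C 3, D 14, E 3.
Adams: A 7, B 4, C 4, D 13, E 3.
D gets 14 under Hamilton and 13 under Adams.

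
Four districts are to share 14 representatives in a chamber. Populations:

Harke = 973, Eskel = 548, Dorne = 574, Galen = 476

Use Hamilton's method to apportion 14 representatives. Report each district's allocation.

The standard divisor is 2571/14 ≈ 183.643.
Standard quotas: Harke 5.298, Eskel 2.984, Dorne 3.126, Galen 2.592.
Lower quotas: Harke 5, Eskel 2, Dorne 3, Galen 2 (sum 12, leaving 2 seats).
Remainders in descending order: Eskel 0.984, Galen 0.592, Harke 0.298, Dorne 0.126.
The surplus seats go to Eskel, Galen.

Harke 5, Eskel 3, Dorne 3, Galen 3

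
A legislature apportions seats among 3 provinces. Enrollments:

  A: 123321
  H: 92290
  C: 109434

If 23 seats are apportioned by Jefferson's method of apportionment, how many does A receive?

Standard divisor 325045/23 ≈ 14132.391; standard quotas: A 8.726, H 6.530, C 7.743.
Rounding down gives 8, 6, 7 = 21 seats, so the divisor must be adjusted.
With modified divisor 13400: modified quotas A 9.203, H 6.887, C 8.167.
Rounding down: A 9, H 6, C 8 (total 23).
A receives 9.

9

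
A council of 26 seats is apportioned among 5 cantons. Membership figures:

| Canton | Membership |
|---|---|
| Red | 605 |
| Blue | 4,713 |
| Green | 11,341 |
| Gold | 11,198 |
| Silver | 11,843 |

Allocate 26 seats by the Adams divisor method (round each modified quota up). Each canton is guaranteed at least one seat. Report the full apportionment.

Standard divisor 39700/26 ≈ 1526.923; standard quotas: Red 0.396, Blue 3.087, Green 7.427, Gold 7.334, Silver 7.756.
Rounding up gives 1, 4, 8, 8, 8 = 29 seats, so the divisor must be adjusted.
With modified divisor 1660: modified quotas Red 0.364, Blue 2.839, Green 6.832, Gold 6.746, Silver 7.134.
Rounding up: Red 1, Blue 3, Green 7, Gold 7, Silver 8 (total 26).

Red 1; Blue 3; Green 7; Gold 7; Silver 8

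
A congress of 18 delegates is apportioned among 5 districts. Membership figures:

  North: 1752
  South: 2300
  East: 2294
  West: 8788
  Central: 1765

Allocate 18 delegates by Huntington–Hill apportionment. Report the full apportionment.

With divisor 938: modified quotas North 1.868, South 2.452, East 2.446, West 9.369, Central 1.882.
Geometric-mean thresholds: North √(1·2)=1.414, South √(2·3)=2.449, East √(2·3)=2.449, West √(9·10)=9.487, Central √(1·2)=1.414.
Each quota rounded against its threshold gives North 2, South 3, East 2, West 9, Central 2 (total 18).

North 2; South 3; East 2; West 9; Central 2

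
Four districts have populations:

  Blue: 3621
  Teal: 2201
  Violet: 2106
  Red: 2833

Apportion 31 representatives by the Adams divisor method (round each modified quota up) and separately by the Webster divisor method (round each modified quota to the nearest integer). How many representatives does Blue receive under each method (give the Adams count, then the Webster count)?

Adams: Blue 10, Teal 7, Violet 6, Red 8.
Webster: Blue 11, Teal 6, Violet 6, Red 8.
Blue gets 10 under Adams and 11 under Webster.

10 and 11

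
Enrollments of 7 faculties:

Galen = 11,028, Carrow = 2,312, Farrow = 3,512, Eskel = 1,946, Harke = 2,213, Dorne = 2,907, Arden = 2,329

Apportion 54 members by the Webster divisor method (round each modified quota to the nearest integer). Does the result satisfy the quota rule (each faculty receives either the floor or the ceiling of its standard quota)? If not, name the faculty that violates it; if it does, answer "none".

none

Standard quotas: Galen 22.689, Carrow 4.757, Farrow 7.226, Eskel 4.004, Harke 4.553, Dorne 5.981, Arden 4.792.
Webster allocation: Galen 22, Carrow 5, Farrow 7, Eskel 4, Harke 5, Dorne 6, Arden 5.
Every allocation lies between the lower and upper quota.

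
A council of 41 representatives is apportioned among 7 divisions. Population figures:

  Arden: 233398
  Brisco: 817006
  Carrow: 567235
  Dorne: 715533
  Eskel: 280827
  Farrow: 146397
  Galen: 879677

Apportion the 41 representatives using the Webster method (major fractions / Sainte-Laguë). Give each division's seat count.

Arden 3, Brisco 9, Carrow 6, Dorne 8, Eskel 3, Farrow 2, Galen 10

Standard divisor 3640073/41 ≈ 88782.268; standard quotas: Arden 2.629, Brisco 9.202, Carrow 6.389, Dorne 8.059, Eskel 3.163, Farrow 1.649, Galen 9.908.
Rounding to the nearest integer gives Arden 3, Brisco 9, Carrow 6, Dorne 8, Eskel 3, Farrow 2, Galen 10 — total 41, matching the house size, so no adjustment is needed.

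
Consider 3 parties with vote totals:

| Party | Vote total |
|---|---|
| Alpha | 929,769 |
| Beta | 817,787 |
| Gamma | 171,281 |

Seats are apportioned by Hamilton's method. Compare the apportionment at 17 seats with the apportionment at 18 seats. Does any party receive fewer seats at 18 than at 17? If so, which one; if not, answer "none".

Gamma

At 17 seats: Alpha 8, Beta 7, Gamma 2.
At 18 seats: Alpha 9, Beta 8, Gamma 1.
Gamma drops from 2 to 1.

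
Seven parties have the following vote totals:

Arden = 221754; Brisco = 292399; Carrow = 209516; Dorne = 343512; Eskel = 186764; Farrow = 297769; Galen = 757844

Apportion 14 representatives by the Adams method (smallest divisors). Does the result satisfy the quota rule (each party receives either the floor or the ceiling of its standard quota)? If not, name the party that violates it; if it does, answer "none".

none

Standard quotas: Arden 1.344, Brisco 1.772, Carrow 1.270, Dorne 2.082, Eskel 1.132, Farrow 1.805, Galen 4.594.
Adams allocation: Arden 2, Brisco 2, Carrow 1, Dorne 2, Eskel 1, Farrow 2, Galen 4.
Every allocation lies between the lower and upper quota.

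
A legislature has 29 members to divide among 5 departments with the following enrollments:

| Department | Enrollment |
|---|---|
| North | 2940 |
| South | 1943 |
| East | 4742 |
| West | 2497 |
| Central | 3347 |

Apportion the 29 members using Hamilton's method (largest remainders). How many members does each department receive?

Total 15469; standard divisor 15469/29 ≈ 533.414.
Standard quotas: North 5.512, South 3.643, East 8.890, West 4.681, Central 6.275.
Lower quotas: North 5, South 3, East 8, West 4, Central 6 (sum 26, leaving 3 seats).
Remainders in descending order: East 0.890, West 0.681, South 0.643, North 0.512, Central 0.275.
The surplus seats go to East, West, South.

North: 5; South: 4; East: 9; West: 5; Central: 6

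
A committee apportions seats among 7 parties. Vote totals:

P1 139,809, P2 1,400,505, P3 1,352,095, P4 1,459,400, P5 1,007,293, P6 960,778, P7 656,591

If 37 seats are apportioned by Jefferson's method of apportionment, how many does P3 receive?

8

Standard divisor 6976471/37 ≈ 188553.27; standard quotas: P1 0.741, P2 7.428, P3 7.171, P4 7.740, P5 5.342, P6 5.096, P7 3.482.
Rounding down gives 0, 7, 7, 7, 5, 5, 3 = 34 seats, so the divisor must be adjusted.
With modified divisor 168450: modified quotas P1 0.830, P2 8.314, P3 8.027, P4 8.664, P5 5.980, P6 5.704, P7 3.898.
Rounding down: P1 0, P2 8, P3 8, P4 8, P5 5, P6 5, P7 3 (total 37).
P3 receives 8.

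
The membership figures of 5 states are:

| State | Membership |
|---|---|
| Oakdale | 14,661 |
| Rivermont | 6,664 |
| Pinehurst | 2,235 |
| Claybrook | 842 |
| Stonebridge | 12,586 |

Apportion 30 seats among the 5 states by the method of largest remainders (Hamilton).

Oakdale=12; Rivermont=5; Pinehurst=2; Claybrook=1; Stonebridge=10

The standard divisor is 36988/30 ≈ 1232.933.
Standard quotas: Oakdale 11.8912, Rivermont 5.4050, Pinehurst 1.8128, Claybrook 0.6829, Stonebridge 10.2082.
Lower quotas: Oakdale 11, Rivermont 5, Pinehurst 1, Claybrook 0, Stonebridge 10 (sum 27, leaving 3 seats).
Remainders in descending order: Oakdale 0.8912, Pinehurst 0.8128, Claybrook 0.6829, Rivermont 0.4050, Stonebridge 0.2082.
The surplus seats go to Oakdale, Pinehurst, Claybrook.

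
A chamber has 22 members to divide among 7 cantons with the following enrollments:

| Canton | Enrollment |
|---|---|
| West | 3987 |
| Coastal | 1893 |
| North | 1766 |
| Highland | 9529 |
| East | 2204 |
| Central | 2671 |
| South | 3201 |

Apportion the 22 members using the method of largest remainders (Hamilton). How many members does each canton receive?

West 3; Coastal 2; North 2; Highland 8; East 2; Central 2; South 3

The standard divisor is 25251/22 ≈ 1147.773.
Standard quotas: West 3.4737, Coastal 1.6493, North 1.5386, Highland 8.3022, East 1.9202, Central 2.3271, South 2.7889.
Lower quotas: West 3, Coastal 1, North 1, Highland 8, East 1, Central 2, South 2 (sum 18, leaving 4 seats).
Remainders in descending order: East 0.9202, South 0.7889, Coastal 0.6493, North 0.5386, West 0.4737, Central 0.3271, Highland 0.3022.
The surplus seats go to East, South, Coastal, North.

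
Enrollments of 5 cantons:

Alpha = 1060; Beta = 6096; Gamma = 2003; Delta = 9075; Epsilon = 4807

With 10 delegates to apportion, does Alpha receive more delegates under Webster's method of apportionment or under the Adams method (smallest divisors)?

Webster: Alpha 0, Beta 3, Gamma 1, Delta 4, Epsilon 2.
Adams: Alpha 1, Beta 3, Gamma 1, Delta 3, Epsilon 2.
Alpha gets 0 under Webster and 1 under Adams.

Adams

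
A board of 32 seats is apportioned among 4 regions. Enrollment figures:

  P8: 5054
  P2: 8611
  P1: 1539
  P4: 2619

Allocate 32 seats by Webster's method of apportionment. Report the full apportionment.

P8=9, P2=15, P1=3, P4=5

Standard divisor 17823/32 ≈ 556.969; standard quotas: P8 9.074, P2 15.460, P1 2.763, P4 4.702.
Rounding to the nearest integer gives P8 9, P2 15, P1 3, P4 5 — total 32, matching the house size, so no adjustment is needed.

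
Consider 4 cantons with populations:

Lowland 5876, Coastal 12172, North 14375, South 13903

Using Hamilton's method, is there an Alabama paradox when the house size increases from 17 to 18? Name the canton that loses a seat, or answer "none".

none

At 17 seats: Lowland 2, Coastal 5, North 5, South 5.
At 18 seats: Lowland 2, Coastal 5, North 6, South 5.
No canton's allocation decreased.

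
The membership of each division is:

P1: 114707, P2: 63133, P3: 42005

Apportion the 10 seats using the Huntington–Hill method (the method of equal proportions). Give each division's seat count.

With divisor 23296: modified quotas P1 4.924, P2 2.710, P3 1.803.
Geometric-mean thresholds: P1 √(4·5)=4.472, P2 √(2·3)=2.449, P3 √(1·2)=1.414.
Each quota rounded against its threshold gives P1 5, P2 3, P3 2 (total 10).

P1: 5; P2: 3; P3: 2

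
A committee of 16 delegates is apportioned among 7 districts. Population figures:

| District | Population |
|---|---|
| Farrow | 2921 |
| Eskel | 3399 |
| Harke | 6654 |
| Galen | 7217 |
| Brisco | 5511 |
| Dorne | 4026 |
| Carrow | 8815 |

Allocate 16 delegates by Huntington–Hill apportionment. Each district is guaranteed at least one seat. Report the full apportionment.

With divisor 2474: modified quotas Farrow 1.181, Eskel 1.374, Harke 2.690, Galen 2.917, Brisco 2.228, Dorne 1.627, Carrow 3.563.
Geometric-mean thresholds: Farrow √(1·2)=1.414, Eskel √(1·2)=1.414, Harke √(2·3)=2.449, Galen √(2·3)=2.449, Brisco √(2·3)=2.449, Dorne √(1·2)=1.414, Carrow √(3·4)=3.464.
Each quota rounded against its threshold gives Farrow 1, Eskel 1, Harke 3, Galen 3, Brisco 2, Dorne 2, Carrow 4 (total 16).

Farrow: 1; Eskel: 1; Harke: 3; Galen: 3; Brisco: 2; Dorne: 2; Carrow: 4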